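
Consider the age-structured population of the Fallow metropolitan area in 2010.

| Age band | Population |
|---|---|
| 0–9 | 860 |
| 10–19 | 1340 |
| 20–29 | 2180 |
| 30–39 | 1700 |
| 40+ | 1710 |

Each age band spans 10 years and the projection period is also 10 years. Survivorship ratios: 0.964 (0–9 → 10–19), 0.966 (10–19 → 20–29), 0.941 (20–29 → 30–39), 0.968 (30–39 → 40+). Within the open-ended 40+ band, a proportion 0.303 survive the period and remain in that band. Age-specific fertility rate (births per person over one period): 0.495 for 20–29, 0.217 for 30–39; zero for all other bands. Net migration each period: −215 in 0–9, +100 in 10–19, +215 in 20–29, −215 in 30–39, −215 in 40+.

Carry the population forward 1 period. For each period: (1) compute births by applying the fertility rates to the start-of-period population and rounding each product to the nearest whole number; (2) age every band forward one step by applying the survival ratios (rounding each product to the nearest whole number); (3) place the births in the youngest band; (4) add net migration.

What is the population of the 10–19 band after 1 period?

Call the groups 1 to 5, youngest first.
Period 1.
Births: 2180 × 0.495 = 1079  |  1700 × 0.217 = 369 ⇒ total 1448
Group 2: 860 × 0.964 = 829
Group 3: 1340 × 0.966 = 1294
Group 4: 2180 × 0.941 = 2051
Group 5: 1700 × 0.968 + 1710 × 0.303 = 1646 + 518 = 2164
Net migration: Group 1 − 215 → 1233; Group 2 + 100 → 929; Group 3 + 215 → 1509; Group 4 − 215 → 1836; Group 5 − 215 → 1949
→ [1233, 929, 1509, 1836, 1949]

929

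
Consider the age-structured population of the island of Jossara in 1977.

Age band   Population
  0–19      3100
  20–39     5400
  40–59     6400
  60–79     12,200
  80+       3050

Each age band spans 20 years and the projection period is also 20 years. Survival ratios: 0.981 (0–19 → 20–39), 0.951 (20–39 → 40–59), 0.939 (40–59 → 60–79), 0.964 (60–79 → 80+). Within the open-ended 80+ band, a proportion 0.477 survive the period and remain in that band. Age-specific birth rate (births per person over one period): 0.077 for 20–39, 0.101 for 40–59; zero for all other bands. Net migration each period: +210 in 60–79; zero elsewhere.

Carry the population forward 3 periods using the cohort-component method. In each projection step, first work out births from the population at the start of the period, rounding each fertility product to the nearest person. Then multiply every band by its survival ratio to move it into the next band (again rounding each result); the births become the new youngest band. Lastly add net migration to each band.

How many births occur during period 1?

1062

Period 1.
Births: 5400 * 0.077 = 416, 6400 * 0.101 = 646 → total 1062
20–39: 3100 * 0.981 = 3041
40–59: 5400 * 0.951 = 5135
60–79: 6400 * 0.939 = 6010
80+: 12200 * 0.964 + 3050 * 0.477 = 11761 + 1455 = 13216
Net migration: 60–79 + 210 → 6220
End of period: [1062, 3041, 5135, 6220, 13216]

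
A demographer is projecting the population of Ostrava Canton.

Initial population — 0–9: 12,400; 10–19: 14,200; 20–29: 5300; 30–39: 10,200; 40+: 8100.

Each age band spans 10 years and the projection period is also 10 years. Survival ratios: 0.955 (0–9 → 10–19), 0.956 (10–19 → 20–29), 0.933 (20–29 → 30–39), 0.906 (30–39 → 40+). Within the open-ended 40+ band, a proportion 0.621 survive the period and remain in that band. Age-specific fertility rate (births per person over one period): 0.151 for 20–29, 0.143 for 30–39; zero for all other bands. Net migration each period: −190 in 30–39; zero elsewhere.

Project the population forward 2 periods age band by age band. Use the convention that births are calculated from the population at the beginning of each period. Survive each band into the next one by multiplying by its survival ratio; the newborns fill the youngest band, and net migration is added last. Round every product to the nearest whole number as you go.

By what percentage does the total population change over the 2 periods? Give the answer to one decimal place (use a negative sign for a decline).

-16.6

Call the bands 1 to 5, youngest first.
After projecting period 1:
Births: 5300 × 0.151 = 800 ; 10200 × 0.143 = 1459 → total 2259
Band 2: 12400 × 0.955 = 11842
Band 3: 14200 × 0.956 = 13575
Band 4: 5300 × 0.933 = 4945
Band 5: 10200 × 0.906 + 8100 × 0.621 = 9241 + 5030 = 14271
Net migration: Band 4 − 190 → 4755
→ [2259, 11842, 13575, 4755, 14271]
After projecting period 2:
Births: 13575 × 0.151 = 2050 ; 4755 × 0.143 = 680 → total 2730
Band 2: 2259 × 0.955 = 2157
Band 3: 11842 × 0.956 = 11321
Band 4: 13575 × 0.933 = 12665
Band 5: 4755 × 0.906 + 14271 × 0.621 = 4308 + 8862 = 13170
Net migration: Band 4 − 190 → 12475
→ [2730, 2157, 11321, 12475, 13170]
Total: 50200 → 41853; change = -8347; percentage change = -16.6%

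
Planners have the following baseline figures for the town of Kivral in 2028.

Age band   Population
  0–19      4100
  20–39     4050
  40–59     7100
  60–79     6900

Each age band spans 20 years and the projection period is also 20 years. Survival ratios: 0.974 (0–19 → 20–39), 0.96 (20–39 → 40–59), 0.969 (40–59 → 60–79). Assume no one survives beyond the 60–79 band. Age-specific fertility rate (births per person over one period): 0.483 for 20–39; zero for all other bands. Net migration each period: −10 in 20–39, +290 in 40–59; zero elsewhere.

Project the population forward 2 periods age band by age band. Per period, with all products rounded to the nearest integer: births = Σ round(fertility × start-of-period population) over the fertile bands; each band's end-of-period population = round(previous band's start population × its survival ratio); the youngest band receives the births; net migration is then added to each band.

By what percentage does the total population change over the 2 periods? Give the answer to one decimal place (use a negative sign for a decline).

-45.9

(Bands numbered youngest = 1 to oldest = 4.)
[period 1]
Births: 4050 × 0.483 = 1956
Band 2: 4100 × 0.974 = 3993
Band 3: 4050 × 0.96 = 3888
Band 4: 7100 × 0.969 = 6880
Net migration: Band 2 − 10 → 3983; Band 3 + 290 → 4178
→ [1956, 3983, 4178, 6880]
[period 2]
Births: 3983 × 0.483 = 1924
Band 2: 1956 × 0.974 = 1905
Band 3: 3983 × 0.96 = 3824
Band 4: 4178 × 0.969 = 4048
Net migration: Band 2 − 10 → 1895; Band 3 + 290 → 4114
→ [1924, 1895, 4114, 4048]
Total: 22150 → 11981; change = -10169; percentage change = -45.9%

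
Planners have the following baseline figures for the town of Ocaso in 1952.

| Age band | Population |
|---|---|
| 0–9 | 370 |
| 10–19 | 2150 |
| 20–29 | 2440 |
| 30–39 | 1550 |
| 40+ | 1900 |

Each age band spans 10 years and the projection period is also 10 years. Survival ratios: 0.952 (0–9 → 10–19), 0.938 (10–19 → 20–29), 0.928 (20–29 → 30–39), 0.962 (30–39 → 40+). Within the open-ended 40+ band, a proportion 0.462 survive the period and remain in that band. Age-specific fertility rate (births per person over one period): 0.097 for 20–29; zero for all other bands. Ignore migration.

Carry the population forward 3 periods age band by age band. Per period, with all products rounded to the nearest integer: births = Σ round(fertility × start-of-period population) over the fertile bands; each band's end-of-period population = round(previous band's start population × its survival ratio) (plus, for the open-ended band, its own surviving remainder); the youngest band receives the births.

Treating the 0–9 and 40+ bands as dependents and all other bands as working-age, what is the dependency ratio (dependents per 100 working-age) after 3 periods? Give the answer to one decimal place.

474.5

Call the bands 1 to 5, youngest first.
Period 1.
Births: 2440 * 0.097 = 237
Band 2: 370 * 0.952 = 352
Band 3: 2150 * 0.938 = 2017
Band 4: 2440 * 0.928 = 2264
Band 5: 1550 * 0.962 + 1900 * 0.462 = 1491 + 878 = 2369
Population now: 0–9=237, 10–19=352, 20–29=2017, 30–39=2264, 40+=2369
Period 2.
Births: 2017 * 0.097 = 196
Band 2: 237 * 0.952 = 226
Band 3: 352 * 0.938 = 330
Band 4: 2017 * 0.928 = 1872
Band 5: 2264 * 0.962 + 2369 * 0.462 = 2178 + 1094 = 3272
Population now: 0–9=196, 10–19=226, 20–29=330, 30–39=1872, 40+=3272
Period 3.
Births: 330 * 0.097 = 32
Band 2: 196 * 0.952 = 187
Band 3: 226 * 0.938 = 212
Band 4: 330 * 0.928 = 306
Band 5: 1872 * 0.962 + 3272 * 0.462 = 1801 + 1512 = 3313
Population now: 0–9=32, 10–19=187, 20–29=212, 30–39=306, 40+=3313
Dependents (band 0–9 + band 40+) = 32 + 3313 = 3345; working-age = 705; ratio = 3345/705 × 100 = 474.5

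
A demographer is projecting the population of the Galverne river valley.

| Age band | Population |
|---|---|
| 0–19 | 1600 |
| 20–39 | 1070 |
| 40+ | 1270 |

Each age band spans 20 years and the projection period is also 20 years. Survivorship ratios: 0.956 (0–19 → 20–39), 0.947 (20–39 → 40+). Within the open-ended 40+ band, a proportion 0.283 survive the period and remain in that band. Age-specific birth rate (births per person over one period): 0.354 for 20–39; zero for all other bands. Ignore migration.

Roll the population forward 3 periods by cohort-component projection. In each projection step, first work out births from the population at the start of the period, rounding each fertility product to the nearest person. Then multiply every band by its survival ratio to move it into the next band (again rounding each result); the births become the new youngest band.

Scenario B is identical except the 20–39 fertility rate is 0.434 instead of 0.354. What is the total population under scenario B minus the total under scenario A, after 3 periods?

[period 1]
Births: 1070 × 0.354 = 379
20–39: 1600 × 0.956 = 1530
40+: 1070 × 0.947 + 1270 × 0.283 = 1013 + 359 = 1372
Population now: 0–19=379, 20–39=1530, 40+=1372
[period 2]
Births: 1530 × 0.354 = 542
20–39: 379 × 0.956 = 362
40+: 1530 × 0.947 + 1372 × 0.283 = 1449 + 388 = 1837
Population now: 0–19=542, 20–39=362, 40+=1837
[period 3]
Births: 362 × 0.354 = 128
20–39: 542 × 0.956 = 518
40+: 362 × 0.947 + 1837 × 0.283 = 343 + 520 = 863
Population now: 0–19=128, 20–39=518, 40+=863
Scenario A total after 3 periods: 1509
Scenario B projection —
[period 1]
Births: 1070 × 0.434 = 464
20–39: 1600 × 0.956 = 1530
40+: 1070 × 0.947 + 1270 × 0.283 = 1013 + 359 = 1372
Population now: 0–19=464, 20–39=1530, 40+=1372
[period 2]
Births: 1530 × 0.434 = 664
20–39: 464 × 0.956 = 444
40+: 1530 × 0.947 + 1372 × 0.283 = 1449 + 388 = 1837
Population now: 0–19=664, 20–39=444, 40+=1837
[period 3]
Births: 444 × 0.434 = 193
20–39: 664 × 0.956 = 635
40+: 444 × 0.947 + 1837 × 0.283 = 420 + 520 = 940
Population now: 0–19=193, 20–39=635, 40+=940
Scenario B total after 3 periods: 1768
Difference B − A = 1768 − 1509 = 259

259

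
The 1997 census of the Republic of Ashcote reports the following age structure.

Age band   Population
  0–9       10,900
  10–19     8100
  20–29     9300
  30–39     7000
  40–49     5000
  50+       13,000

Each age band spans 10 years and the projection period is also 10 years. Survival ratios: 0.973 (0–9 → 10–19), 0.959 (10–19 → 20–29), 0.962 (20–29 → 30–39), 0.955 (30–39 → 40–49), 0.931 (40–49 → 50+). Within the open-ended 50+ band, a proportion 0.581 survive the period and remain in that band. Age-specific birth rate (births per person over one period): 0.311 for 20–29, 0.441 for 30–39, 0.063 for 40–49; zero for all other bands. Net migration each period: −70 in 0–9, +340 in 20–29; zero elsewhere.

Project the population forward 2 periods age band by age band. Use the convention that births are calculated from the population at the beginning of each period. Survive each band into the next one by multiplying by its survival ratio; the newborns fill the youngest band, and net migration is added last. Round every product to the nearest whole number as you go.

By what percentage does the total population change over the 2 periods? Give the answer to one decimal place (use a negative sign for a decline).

-0.5

After projecting period 1:
Births: 9300 × 0.311 = 2892  |  7000 × 0.441 = 3087  |  5000 × 0.063 = 315 — total 6294
10–19: 10900 × 0.973 = 10606
20–29: 8100 × 0.959 = 7768
30–39: 9300 × 0.962 = 8947
40–49: 7000 × 0.955 = 6685
50+: 5000 × 0.931 + 13000 × 0.581 = 4655 + 7553 = 12208
Net migration: 0–9 − 70 → 6224; 20–29 + 340 → 8108
Population now: 0–9=6224, 10–19=10606, 20–29=8108, 30–39=8947, 40–49=6685, 50+=12208
After projecting period 2:
Births: 8108 × 0.311 = 2522  |  8947 × 0.441 = 3946  |  6685 × 0.063 = 421 — total 6889
10–19: 6224 × 0.973 = 6056
20–29: 10606 × 0.959 = 10171
30–39: 8108 × 0.962 = 7800
40–49: 8947 × 0.955 = 8544
50+: 6685 × 0.931 + 12208 × 0.581 = 6224 + 7093 = 13317
Net migration: 0–9 − 70 → 6819; 20–29 + 340 → 10511
Population now: 0–9=6819, 10–19=6056, 20–29=10511, 30–39=7800, 40–49=8544, 50+=13317
Total: 53300 → 53047; change = -253; percentage change = -0.5%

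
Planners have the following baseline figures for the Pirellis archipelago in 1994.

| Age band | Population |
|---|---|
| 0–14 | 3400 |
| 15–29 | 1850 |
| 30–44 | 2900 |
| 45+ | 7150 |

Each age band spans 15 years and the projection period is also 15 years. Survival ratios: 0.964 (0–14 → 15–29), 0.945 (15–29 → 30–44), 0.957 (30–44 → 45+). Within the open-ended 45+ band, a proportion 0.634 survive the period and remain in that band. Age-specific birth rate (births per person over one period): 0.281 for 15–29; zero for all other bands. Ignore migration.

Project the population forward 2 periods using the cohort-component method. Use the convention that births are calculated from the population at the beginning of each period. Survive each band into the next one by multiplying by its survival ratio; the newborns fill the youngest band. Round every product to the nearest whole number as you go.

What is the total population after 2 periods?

Let group 1 be 0–14 through group 4 = 45+.
— Period 1 —
Births: 1850 × 0.281 = 520
Group 2: 3400 × 0.964 = 3278
Group 3: 1850 × 0.945 = 1748
Group 4: 2900 × 0.957 + 7150 × 0.634 = 2775 + 4533 = 7308
Population now: 0–14=520, 15–29=3278, 30–44=1748, 45+=7308
— Period 2 —
Births: 3278 × 0.281 = 921
Group 2: 520 × 0.964 = 501
Group 3: 3278 × 0.945 = 3098
Group 4: 1748 × 0.957 + 7308 × 0.634 = 1673 + 4633 = 6306
Population now: 0–14=921, 15–29=501, 30–44=3098, 45+=6306
Total after period 2: 921 + 501 + 3098 + 6306 = 10826

10826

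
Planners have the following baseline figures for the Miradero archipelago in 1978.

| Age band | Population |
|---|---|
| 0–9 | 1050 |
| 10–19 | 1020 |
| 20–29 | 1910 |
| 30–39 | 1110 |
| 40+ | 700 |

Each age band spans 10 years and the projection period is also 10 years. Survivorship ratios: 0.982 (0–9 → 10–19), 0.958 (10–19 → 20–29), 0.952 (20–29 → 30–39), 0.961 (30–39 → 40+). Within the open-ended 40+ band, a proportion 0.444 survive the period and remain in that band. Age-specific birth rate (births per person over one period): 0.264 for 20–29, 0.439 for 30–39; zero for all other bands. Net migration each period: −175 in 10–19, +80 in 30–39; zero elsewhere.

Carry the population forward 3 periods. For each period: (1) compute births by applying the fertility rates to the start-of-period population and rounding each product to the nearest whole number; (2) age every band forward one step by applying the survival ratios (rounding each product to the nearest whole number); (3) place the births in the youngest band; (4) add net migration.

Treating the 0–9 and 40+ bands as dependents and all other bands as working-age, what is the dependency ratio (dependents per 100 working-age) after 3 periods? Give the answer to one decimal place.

— Period 1 —
Births: 1910 * 0.264 = 504, 1110 * 0.439 = 487 ⇒ total 991
10–19: 1050 * 0.982 = 1031
20–29: 1020 * 0.958 = 977
30–39: 1910 * 0.952 = 1818
40+: 1110 * 0.961 + 700 * 0.444 = 1067 + 311 = 1378
Net migration: 10–19 − 175 → 856; 30–39 + 80 → 1898
Population now: 0–9=991, 10–19=856, 20–29=977, 30–39=1898, 40+=1378
— Period 2 —
Births: 977 * 0.264 = 258, 1898 * 0.439 = 833 ⇒ total 1091
10–19: 991 * 0.982 = 973
20–29: 856 * 0.958 = 820
30–39: 977 * 0.952 = 930
40+: 1898 * 0.961 + 1378 * 0.444 = 1824 + 612 = 2436
Net migration: 10–19 − 175 → 798; 30–39 + 80 → 1010
Population now: 0–9=1091, 10–19=798, 20–29=820, 30–39=1010, 40+=2436
— Period 3 —
Births: 820 * 0.264 = 216, 1010 * 0.439 = 443 ⇒ total 659
10–19: 1091 * 0.982 = 1071
20–29: 798 * 0.958 = 764
30–39: 820 * 0.952 = 781
40+: 1010 * 0.961 + 2436 * 0.444 = 971 + 1082 = 2053
Net migration: 10–19 − 175 → 896; 30–39 + 80 → 861
Population now: 0–9=659, 10–19=896, 20–29=764, 30–39=861, 40+=2053
Dependents (band 0–9 + band 40+) = 659 + 2053 = 2712; working-age = 2521; ratio = 2712/2521 × 100 = 107.6

107.6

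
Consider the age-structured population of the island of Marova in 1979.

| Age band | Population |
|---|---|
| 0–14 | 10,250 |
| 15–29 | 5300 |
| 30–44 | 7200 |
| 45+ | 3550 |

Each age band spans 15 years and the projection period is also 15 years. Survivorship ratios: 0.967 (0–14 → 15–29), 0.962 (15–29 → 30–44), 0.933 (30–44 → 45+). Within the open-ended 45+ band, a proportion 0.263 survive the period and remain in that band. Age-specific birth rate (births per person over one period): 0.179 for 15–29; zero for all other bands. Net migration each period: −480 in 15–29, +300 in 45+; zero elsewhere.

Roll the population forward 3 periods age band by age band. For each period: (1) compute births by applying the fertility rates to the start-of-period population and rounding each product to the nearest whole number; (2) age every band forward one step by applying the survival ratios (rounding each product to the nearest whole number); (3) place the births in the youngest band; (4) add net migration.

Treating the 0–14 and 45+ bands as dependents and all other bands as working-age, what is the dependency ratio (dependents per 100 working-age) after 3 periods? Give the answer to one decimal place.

Period 1.
Births: 5300 × 0.179 = 949
15–29: 10250 × 0.967 = 9912
30–44: 5300 × 0.962 = 5099
45+: 7200 × 0.933 + 3550 × 0.263 = 6718 + 934 = 7652
Net migration: 15–29 − 480 → 9432; 45+ + 300 → 7952
Population now: 0–14=949, 15–29=9432, 30–44=5099, 45+=7952
Period 2.
Births: 9432 × 0.179 = 1688
15–29: 949 × 0.967 = 918
30–44: 9432 × 0.962 = 9074
45+: 5099 × 0.933 + 7952 × 0.263 = 4757 + 2091 = 6848
Net migration: 15–29 − 480 → 438; 45+ + 300 → 7148
Population now: 0–14=1688, 15–29=438, 30–44=9074, 45+=7148
Period 3.
Births: 438 × 0.179 = 78
15–29: 1688 × 0.967 = 1632
30–44: 438 × 0.962 = 421
45+: 9074 × 0.933 + 7148 × 0.263 = 8466 + 1880 = 10346
Net migration: 15–29 − 480 → 1152; 45+ + 300 → 10646
Population now: 0–14=78, 15–29=1152, 30–44=421, 45+=10646
Dependents (band 0–14 + band 45+) = 78 + 10646 = 10724; working-age = 1573; ratio = 10724/1573 × 100 = 681.8

681.8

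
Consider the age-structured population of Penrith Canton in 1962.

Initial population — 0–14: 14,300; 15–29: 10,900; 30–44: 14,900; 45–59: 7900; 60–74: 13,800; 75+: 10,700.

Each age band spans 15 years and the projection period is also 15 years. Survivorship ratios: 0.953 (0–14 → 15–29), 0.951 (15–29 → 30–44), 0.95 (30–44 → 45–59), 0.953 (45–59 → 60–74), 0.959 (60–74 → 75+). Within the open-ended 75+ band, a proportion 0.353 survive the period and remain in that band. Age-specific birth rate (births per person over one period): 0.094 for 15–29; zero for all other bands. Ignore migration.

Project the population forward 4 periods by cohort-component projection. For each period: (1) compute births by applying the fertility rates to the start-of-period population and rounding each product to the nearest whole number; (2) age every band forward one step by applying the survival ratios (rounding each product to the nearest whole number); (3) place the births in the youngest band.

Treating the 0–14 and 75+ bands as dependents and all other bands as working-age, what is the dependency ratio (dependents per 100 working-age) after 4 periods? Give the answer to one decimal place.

After projecting period 1:
Births: 10900 * 0.094 = 1025
15–29: 14300 * 0.953 = 13628
30–44: 10900 * 0.951 = 10366
45–59: 14900 * 0.95 = 14155
60–74: 7900 * 0.953 = 7529
75+: 13800 * 0.959 + 10700 * 0.353 = 13234 + 3777 = 17011
End of period: [1025, 13628, 10366, 14155, 7529, 17011]
After projecting period 2:
Births: 13628 * 0.094 = 1281
15–29: 1025 * 0.953 = 977
30–44: 13628 * 0.951 = 12960
45–59: 10366 * 0.95 = 9848
60–74: 14155 * 0.953 = 13490
75+: 7529 * 0.959 + 17011 * 0.353 = 7220 + 6005 = 13225
End of period: [1281, 977, 12960, 9848, 13490, 13225]
After projecting period 3:
Births: 977 * 0.094 = 92
15–29: 1281 * 0.953 = 1221
30–44: 977 * 0.951 = 929
45–59: 12960 * 0.95 = 12312
60–74: 9848 * 0.953 = 9385
75+: 13490 * 0.959 + 13225 * 0.353 = 12937 + 4668 = 17605
End of period: [92, 1221, 929, 12312, 9385, 17605]
After projecting period 4:
Births: 1221 * 0.094 = 115
15–29: 92 * 0.953 = 88
30–44: 1221 * 0.951 = 1161
45–59: 929 * 0.95 = 883
60–74: 12312 * 0.953 = 11733
75+: 9385 * 0.959 + 17605 * 0.353 = 9000 + 6215 = 15215
End of period: [115, 88, 1161, 883, 11733, 15215]
Dependents (band 0–14 + band 75+) = 115 + 15215 = 15330; working-age = 13865; ratio = 15330/13865 × 100 = 110.6

110.6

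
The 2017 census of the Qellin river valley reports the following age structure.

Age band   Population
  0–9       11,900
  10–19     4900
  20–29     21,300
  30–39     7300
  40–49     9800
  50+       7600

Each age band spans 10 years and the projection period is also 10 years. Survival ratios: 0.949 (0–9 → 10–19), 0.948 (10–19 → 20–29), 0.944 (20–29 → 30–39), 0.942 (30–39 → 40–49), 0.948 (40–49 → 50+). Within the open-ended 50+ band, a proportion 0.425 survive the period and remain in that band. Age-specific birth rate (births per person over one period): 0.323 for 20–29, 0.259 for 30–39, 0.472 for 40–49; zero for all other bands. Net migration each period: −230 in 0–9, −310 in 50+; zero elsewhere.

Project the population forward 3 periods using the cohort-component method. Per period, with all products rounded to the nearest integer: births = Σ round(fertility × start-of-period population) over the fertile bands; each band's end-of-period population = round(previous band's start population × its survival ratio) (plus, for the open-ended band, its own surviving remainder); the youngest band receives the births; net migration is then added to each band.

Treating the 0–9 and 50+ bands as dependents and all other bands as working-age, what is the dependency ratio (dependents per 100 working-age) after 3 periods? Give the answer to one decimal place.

[period 1]
Births: 21300 * 0.323 = 6880 ; 7300 * 0.259 = 1891 ; 9800 * 0.472 = 4626 → 13397
10–19: 11900 * 0.949 = 11293
20–29: 4900 * 0.948 = 4645
30–39: 21300 * 0.944 = 20107
40–49: 7300 * 0.942 = 6877
50+: 9800 * 0.948 + 7600 * 0.425 = 9290 + 3230 = 12520
Net migration: 0–9 − 230 → 13167; 50+ − 310 → 12210
Giving 13167 / 11293 / 4645 / 20107 / 6877 / 12210.
[period 2]
Births: 4645 * 0.323 = 1500 ; 20107 * 0.259 = 5208 ; 6877 * 0.472 = 3246 → 9954
10–19: 13167 * 0.949 = 12495
20–29: 11293 * 0.948 = 10706
30–39: 4645 * 0.944 = 4385
40–49: 20107 * 0.942 = 18941
50+: 6877 * 0.948 + 12210 * 0.425 = 6519 + 5189 = 11708
Net migration: 0–9 − 230 → 9724; 50+ − 310 → 11398
Giving 9724 / 12495 / 10706 / 4385 / 18941 / 11398.
[period 3]
Births: 10706 * 0.323 = 3458 ; 4385 * 0.259 = 1136 ; 18941 * 0.472 = 8940 → 13534
10–19: 9724 * 0.949 = 9228
20–29: 12495 * 0.948 = 11845
30–39: 10706 * 0.944 = 10106
40–49: 4385 * 0.942 = 4131
50+: 18941 * 0.948 + 11398 * 0.425 = 17956 + 4844 = 22800
Net migration: 0–9 − 230 → 13304; 50+ − 310 → 22490
Giving 13304 / 9228 / 11845 / 10106 / 4131 / 22490.
Dependents (band 0–9 + band 50+) = 13304 + 22490 = 35794; working-age = 35310; ratio = 35794/35310 × 100 = 101.4

101.4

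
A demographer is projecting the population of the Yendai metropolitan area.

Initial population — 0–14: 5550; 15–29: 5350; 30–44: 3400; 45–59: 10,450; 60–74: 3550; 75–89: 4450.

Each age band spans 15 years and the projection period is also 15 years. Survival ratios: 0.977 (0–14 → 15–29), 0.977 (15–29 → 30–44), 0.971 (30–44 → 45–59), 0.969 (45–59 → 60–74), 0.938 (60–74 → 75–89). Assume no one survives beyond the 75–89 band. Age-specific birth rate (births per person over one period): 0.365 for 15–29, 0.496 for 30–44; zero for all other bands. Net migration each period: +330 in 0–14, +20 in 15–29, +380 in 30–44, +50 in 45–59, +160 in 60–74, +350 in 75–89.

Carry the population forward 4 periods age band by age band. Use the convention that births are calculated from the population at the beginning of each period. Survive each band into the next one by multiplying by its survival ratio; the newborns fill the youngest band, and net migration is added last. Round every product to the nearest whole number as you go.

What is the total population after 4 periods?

29171

— Period 1 —
Births: 5350 × 0.365 = 1953 ; 3400 × 0.496 = 1686 → total 3639
15–29: 5550 × 0.977 = 5422
30–44: 5350 × 0.977 = 5227
45–59: 3400 × 0.971 = 3301
60–74: 10450 × 0.969 = 10126
75–89: 3550 × 0.938 = 3330
Net migration: 0–14 + 330 → 3969; 15–29 + 20 → 5442; 30–44 + 380 → 5607; 45–59 + 50 → 3351; 60–74 + 160 → 10286; 75–89 + 350 → 3680
Giving 3969 / 5442 / 5607 / 3351 / 10286 / 3680.
— Period 2 —
Births: 5442 × 0.365 = 1986 ; 5607 × 0.496 = 2781 → total 4767
15–29: 3969 × 0.977 = 3878
30–44: 5442 × 0.977 = 5317
45–59: 5607 × 0.971 = 5444
60–74: 3351 × 0.969 = 3247
75–89: 10286 × 0.938 = 9648
Net migration: 0–14 + 330 → 5097; 15–29 + 20 → 3898; 30–44 + 380 → 5697; 45–59 + 50 → 5494; 60–74 + 160 → 3407; 75–89 + 350 → 9998
Giving 5097 / 3898 / 5697 / 5494 / 3407 / 9998.
— Period 3 —
Births: 3898 × 0.365 = 1423 ; 5697 × 0.496 = 2826 → total 4249
15–29: 5097 × 0.977 = 4980
30–44: 3898 × 0.977 = 3808
45–59: 5697 × 0.971 = 5532
60–74: 5494 × 0.969 = 5324
75–89: 3407 × 0.938 = 3196
Net migration: 0–14 + 330 → 4579; 15–29 + 20 → 5000; 30–44 + 380 → 4188; 45–59 + 50 → 5582; 60–74 + 160 → 5484; 75–89 + 350 → 3546
Giving 4579 / 5000 / 4188 / 5582 / 5484 / 3546.
— Period 4 —
Births: 5000 × 0.365 = 1825 ; 4188 × 0.496 = 2077 → total 3902
15–29: 4579 × 0.977 = 4474
30–44: 5000 × 0.977 = 4885
45–59: 4188 × 0.971 = 4067
60–74: 5582 × 0.969 = 5409
75–89: 5484 × 0.938 = 5144
Net migration: 0–14 + 330 → 4232; 15–29 + 20 → 4494; 30–44 + 380 → 5265; 45–59 + 50 → 4117; 60–74 + 160 → 5569; 75–89 + 350 → 5494
Giving 4232 / 4494 / 5265 / 4117 / 5569 / 5494.
Total after period 4: 4232 + 4494 + 5265 + 4117 + 5569 + 5494 = 29171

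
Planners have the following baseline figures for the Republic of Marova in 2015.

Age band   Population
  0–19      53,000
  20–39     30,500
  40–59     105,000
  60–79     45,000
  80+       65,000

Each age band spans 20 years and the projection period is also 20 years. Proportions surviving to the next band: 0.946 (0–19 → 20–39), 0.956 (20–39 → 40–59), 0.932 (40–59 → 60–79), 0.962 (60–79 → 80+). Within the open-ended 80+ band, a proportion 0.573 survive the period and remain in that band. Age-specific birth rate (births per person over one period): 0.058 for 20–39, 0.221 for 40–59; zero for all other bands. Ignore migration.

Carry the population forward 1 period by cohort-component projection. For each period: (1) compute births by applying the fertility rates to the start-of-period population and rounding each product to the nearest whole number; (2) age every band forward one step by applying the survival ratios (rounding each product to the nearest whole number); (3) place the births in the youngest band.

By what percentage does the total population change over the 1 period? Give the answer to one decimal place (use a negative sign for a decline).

— Period 1 —
Births: 30500 * 0.058 = 1769 ; 105000 * 0.221 = 23205 → 24974
20–39: 53000 * 0.946 = 50138
40–59: 30500 * 0.956 = 29158
60–79: 105000 * 0.932 = 97860
80+: 45000 * 0.962 + 65000 * 0.573 = 43290 + 37245 = 80535
Giving 24974 / 50138 / 29158 / 97860 / 80535.
Total: 298500 → 282665; change = -15835; percentage change = -5.3%

-5.3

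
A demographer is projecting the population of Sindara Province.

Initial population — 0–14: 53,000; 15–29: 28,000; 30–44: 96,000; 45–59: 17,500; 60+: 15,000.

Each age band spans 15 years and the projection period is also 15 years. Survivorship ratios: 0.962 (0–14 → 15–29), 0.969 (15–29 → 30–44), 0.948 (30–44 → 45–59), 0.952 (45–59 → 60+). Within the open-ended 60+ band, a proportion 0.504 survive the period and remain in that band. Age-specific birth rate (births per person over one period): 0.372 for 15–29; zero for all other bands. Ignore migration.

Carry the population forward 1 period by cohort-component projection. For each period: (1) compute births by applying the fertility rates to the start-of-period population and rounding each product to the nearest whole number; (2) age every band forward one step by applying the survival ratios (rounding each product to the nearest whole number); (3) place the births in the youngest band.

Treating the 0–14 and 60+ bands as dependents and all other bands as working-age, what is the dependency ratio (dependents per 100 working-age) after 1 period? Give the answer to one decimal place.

20.5

After projecting period 1:
Births: 28000 × 0.372 = 10416
15–29: 53000 × 0.962 = 50986
30–44: 28000 × 0.969 = 27132
45–59: 96000 × 0.948 = 91008
60+: 17500 × 0.952 + 15000 × 0.504 = 16660 + 7560 = 24220
End of period: [10416, 50986, 27132, 91008, 24220]
Dependents (band 0–14 + band 60+) = 10416 + 24220 = 34636; working-age = 169126; ratio = 34636/169126 × 100 = 20.5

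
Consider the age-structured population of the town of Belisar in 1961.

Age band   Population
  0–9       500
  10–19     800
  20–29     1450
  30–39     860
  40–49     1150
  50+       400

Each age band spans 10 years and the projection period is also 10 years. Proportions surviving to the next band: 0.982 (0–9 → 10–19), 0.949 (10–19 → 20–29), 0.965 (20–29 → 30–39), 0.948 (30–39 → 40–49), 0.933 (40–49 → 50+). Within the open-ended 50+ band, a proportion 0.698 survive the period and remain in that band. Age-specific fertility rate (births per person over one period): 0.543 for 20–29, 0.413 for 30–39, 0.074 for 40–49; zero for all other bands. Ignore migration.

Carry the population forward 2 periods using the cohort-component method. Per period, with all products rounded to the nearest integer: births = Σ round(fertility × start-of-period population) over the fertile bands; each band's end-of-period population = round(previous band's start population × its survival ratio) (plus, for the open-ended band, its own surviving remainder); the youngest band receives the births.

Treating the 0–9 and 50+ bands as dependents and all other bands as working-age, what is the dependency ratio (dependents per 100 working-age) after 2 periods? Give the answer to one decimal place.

Let group 1 be 0–9 through group 6 = 50+.
Period 1:
Births: 1450 × 0.543 = 787  |  860 × 0.413 = 355  |  1150 × 0.074 = 85 → total 1227
Group 2: 500 × 0.982 = 491
Group 3: 800 × 0.949 = 759
Group 4: 1450 × 0.965 = 1399
Group 5: 860 × 0.948 = 815
Group 6: 1150 × 0.933 + 400 × 0.698 = 1073 + 279 = 1352
End of period: [1227, 491, 759, 1399, 815, 1352]
Period 2:
Births: 759 × 0.543 = 412  |  1399 × 0.413 = 578  |  815 × 0.074 = 60 → total 1050
Group 2: 1227 × 0.982 = 1205
Group 3: 491 × 0.949 = 466
Group 4: 759 × 0.965 = 732
Group 5: 1399 × 0.948 = 1326
Group 6: 815 × 0.933 + 1352 × 0.698 = 760 + 944 = 1704
End of period: [1050, 1205, 466, 732, 1326, 1704]
Dependents (band 0–9 + band 50+) = 1050 + 1704 = 2754; working-age = 3729; ratio = 2754/3729 × 100 = 73.9

73.9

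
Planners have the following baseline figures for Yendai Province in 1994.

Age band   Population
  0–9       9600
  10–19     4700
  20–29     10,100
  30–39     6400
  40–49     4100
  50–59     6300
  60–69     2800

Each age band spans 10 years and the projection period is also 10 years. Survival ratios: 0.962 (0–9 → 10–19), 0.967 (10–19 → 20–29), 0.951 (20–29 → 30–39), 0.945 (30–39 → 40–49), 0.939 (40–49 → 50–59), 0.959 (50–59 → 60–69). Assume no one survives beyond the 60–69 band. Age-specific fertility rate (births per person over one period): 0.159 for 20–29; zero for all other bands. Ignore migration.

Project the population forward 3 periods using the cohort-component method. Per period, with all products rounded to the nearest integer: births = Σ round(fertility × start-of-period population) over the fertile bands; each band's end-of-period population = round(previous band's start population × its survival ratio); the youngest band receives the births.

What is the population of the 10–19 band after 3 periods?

696

Period 1:
Births: 10100 × 0.159 = 1606
10–19: 9600 × 0.962 = 9235
20–29: 4700 × 0.967 = 4545
30–39: 10100 × 0.951 = 9605
40–49: 6400 × 0.945 = 6048
50–59: 4100 × 0.939 = 3850
60–69: 6300 × 0.959 = 6042
Giving 1606 / 9235 / 4545 / 9605 / 6048 / 3850 / 6042.
Period 2:
Births: 4545 × 0.159 = 723
10–19: 1606 × 0.962 = 1545
20–29: 9235 × 0.967 = 8930
30–39: 4545 × 0.951 = 4322
40–49: 9605 × 0.945 = 9077
50–59: 6048 × 0.939 = 5679
60–69: 3850 × 0.959 = 3692
Giving 723 / 1545 / 8930 / 4322 / 9077 / 5679 / 3692.
Period 3:
Births: 8930 × 0.159 = 1420
10–19: 723 × 0.962 = 696
20–29: 1545 × 0.967 = 1494
30–39: 8930 × 0.951 = 8492
40–49: 4322 × 0.945 = 4084
50–59: 9077 × 0.939 = 8523
60–69: 5679 × 0.959 = 5446
Giving 1420 / 696 / 1494 / 8492 / 4084 / 8523 / 5446.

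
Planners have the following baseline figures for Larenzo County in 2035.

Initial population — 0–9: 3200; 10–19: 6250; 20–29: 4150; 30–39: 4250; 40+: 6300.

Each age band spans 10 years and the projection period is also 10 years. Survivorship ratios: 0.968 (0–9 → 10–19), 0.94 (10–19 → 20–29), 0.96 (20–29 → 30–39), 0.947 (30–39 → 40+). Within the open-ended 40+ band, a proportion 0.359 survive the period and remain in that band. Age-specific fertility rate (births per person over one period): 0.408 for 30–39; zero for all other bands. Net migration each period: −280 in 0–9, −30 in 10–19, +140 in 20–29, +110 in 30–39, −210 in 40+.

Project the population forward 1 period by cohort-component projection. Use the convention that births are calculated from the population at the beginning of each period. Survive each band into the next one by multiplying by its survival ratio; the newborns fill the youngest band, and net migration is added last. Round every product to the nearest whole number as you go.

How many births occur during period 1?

After projecting period 1:
Births: 4250 × 0.408 = 1734
10–19: 3200 × 0.968 = 3098
20–29: 6250 × 0.94 = 5875
30–39: 4150 × 0.96 = 3984
40+: 4250 × 0.947 + 6300 × 0.359 = 4025 + 2262 = 6287
Net migration: 0–9 − 280 → 1454; 10–19 − 30 → 3068; 20–29 + 140 → 6015; 30–39 + 110 → 4094; 40+ − 210 → 6077
→ [1454, 3068, 6015, 4094, 6077]

1734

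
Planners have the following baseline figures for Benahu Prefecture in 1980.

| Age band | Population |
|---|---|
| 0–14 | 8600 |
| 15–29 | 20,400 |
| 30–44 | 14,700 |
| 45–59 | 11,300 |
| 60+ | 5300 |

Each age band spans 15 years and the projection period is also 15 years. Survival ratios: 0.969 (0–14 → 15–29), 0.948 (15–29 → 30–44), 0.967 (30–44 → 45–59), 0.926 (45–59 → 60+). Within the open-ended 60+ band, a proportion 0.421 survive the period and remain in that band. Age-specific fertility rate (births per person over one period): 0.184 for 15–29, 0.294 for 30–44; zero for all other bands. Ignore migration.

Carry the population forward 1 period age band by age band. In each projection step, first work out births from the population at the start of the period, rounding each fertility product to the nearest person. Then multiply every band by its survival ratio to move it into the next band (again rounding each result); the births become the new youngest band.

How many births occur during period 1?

8076

(Bands numbered youngest = 1 to oldest = 5.)
Period 1.
Births: 20400 × 0.184 = 3754, 14700 × 0.294 = 4322 — total 8076
Band 2: 8600 × 0.969 = 8333
Band 3: 20400 × 0.948 = 19339
Band 4: 14700 × 0.967 = 14215
Band 5: 11300 × 0.926 + 5300 × 0.421 = 10464 + 2231 = 12695
End of period: [8076, 8333, 19339, 14215, 12695]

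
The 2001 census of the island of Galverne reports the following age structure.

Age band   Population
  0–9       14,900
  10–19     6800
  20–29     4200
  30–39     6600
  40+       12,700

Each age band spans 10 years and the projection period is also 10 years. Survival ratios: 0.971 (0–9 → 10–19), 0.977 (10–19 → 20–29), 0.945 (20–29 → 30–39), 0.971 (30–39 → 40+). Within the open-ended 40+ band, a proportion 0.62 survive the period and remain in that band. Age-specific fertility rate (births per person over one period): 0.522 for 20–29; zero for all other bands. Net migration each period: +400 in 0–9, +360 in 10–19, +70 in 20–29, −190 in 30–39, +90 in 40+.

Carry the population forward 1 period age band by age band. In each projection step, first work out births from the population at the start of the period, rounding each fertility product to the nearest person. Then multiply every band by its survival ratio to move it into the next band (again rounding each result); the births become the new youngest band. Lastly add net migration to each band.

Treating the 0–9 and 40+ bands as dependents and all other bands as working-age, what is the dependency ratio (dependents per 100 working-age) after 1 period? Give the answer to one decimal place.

67.0

Period 1:
Births: 4200 × 0.522 = 2192
10–19: 14900 × 0.971 = 14468
20–29: 6800 × 0.977 = 6644
30–39: 4200 × 0.945 = 3969
40+: 6600 × 0.971 + 12700 × 0.62 = 6409 + 7874 = 14283
Net migration: 0–9 + 400 → 2592; 10–19 + 360 → 14828; 20–29 + 70 → 6714; 30–39 − 190 → 3779; 40+ + 90 → 14373
Giving 2592 / 14828 / 6714 / 3779 / 14373.
Dependents (band 0–9 + band 40+) = 2592 + 14373 = 16965; working-age = 25321; ratio = 16965/25321 × 100 = 67.0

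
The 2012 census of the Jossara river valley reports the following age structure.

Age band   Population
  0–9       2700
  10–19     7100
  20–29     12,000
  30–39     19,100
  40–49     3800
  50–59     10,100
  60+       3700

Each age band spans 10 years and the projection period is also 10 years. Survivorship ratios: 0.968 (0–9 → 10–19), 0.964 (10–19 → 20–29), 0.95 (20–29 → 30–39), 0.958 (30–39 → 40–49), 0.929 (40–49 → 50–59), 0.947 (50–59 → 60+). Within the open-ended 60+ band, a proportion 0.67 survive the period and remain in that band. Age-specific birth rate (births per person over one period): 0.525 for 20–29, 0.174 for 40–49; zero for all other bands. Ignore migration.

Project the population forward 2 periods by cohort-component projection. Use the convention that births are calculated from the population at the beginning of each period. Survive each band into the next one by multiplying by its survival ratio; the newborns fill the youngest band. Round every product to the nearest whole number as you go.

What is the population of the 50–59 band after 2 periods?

Let group 1 be 0–9 through group 7 = 60+.
[period 1]
Births: 12000 * 0.525 = 6300 ; 3800 * 0.174 = 661 → total 6961
Group 2: 2700 * 0.968 = 2614
Group 3: 7100 * 0.964 = 6844
Group 4: 12000 * 0.95 = 11400
Group 5: 19100 * 0.958 = 18298
Group 6: 3800 * 0.929 = 3530
Group 7: 10100 * 0.947 + 3700 * 0.67 = 9565 + 2479 = 12044
Population now: 0–9=6961, 10–19=2614, 20–29=6844, 30–39=11400, 40–49=18298, 50–59=3530, 60+=12044
[period 2]
Births: 6844 * 0.525 = 3593 ; 18298 * 0.174 = 3184 → total 6777
Group 2: 6961 * 0.968 = 6738
Group 3: 2614 * 0.964 = 2520
Group 4: 6844 * 0.95 = 6502
Group 5: 11400 * 0.958 = 10921
Group 6: 18298 * 0.929 = 16999
Group 7: 3530 * 0.947 + 12044 * 0.67 = 3343 + 8069 = 11412
Population now: 0–9=6777, 10–19=6738, 20–29=2520, 30–39=6502, 40–49=10921, 50–59=16999, 60+=11412

16999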